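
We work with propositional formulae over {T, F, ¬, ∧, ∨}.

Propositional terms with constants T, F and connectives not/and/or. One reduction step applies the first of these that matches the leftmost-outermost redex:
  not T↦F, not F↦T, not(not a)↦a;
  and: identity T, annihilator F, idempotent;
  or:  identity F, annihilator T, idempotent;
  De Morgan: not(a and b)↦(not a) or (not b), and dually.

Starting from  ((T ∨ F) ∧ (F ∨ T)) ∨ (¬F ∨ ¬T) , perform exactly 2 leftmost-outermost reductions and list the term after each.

  start: ((T ∨ F) ∧ (F ∨ T)) ∨ (¬F ∨ ¬T)
  [1] (T ∧ (F ∨ T)) ∨ (¬F ∨ ¬T)
  [2] (F ∨ T) ∨ (¬F ∨ ¬T)

Answer: after 2 steps: (F ∨ T) ∨ (¬F ∨ ¬T)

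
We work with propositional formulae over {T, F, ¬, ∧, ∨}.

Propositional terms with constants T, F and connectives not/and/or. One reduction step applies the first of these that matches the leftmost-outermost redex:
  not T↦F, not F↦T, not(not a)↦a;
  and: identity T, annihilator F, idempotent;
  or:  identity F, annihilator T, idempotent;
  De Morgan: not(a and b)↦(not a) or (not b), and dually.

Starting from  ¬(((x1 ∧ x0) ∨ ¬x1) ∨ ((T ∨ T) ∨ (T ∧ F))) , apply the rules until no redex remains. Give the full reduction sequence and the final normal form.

  start: ¬(((x1 ∧ x0) ∨ ¬x1) ∨ ((T ∨ T) ∨ (T ∧ F)))
  step 1: ¬((x1 ∧ x0) ∨ ¬x1) ∧ ¬((T ∨ T) ∨ (T ∧ F))
  step 2: (¬(x1 ∧ x0) ∧ ¬¬x1) ∧ ¬((T ∨ T) ∨ (T ∧ F))
  step 3: ((¬x1 ∨ ¬x0) ∧ ¬¬x1) ∧ ¬((T ∨ T) ∨ (T ∧ F))
  step 4: ((¬x1 ∨ ¬x0) ∧ x1) ∧ ¬((T ∨ T) ∨ (T ∧ F))
  step 5: ((¬x1 ∨ ¬x0) ∧ x1) ∧ (¬(T ∨ T) ∧ ¬(T ∧ F))
  step 6: ((¬x1 ∨ ¬x0) ∧ x1) ∧ ((¬T ∧ ¬T) ∧ ¬(T ∧ F))
  step 7: ((¬x1 ∨ ¬x0) ∧ x1) ∧ (¬T ∧ ¬(T ∧ F))
  step 8: ((¬x1 ∨ ¬x0) ∧ x1) ∧ (F ∧ ¬(T ∧ F))
  step 9: ((¬x1 ∨ ¬x0) ∧ x1) ∧ F
  step 10: F

Answer: normal form = F  (in 10 steps)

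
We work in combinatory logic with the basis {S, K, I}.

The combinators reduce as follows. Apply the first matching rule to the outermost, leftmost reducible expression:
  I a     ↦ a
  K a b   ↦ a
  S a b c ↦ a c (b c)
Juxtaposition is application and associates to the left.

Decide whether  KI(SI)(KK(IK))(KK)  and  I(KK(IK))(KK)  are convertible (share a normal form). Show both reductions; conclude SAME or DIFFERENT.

Answer: SAME — A ⇓ K(KK), B ⇓ K(KK)

Reduction:
Term A:
  start: KI(SI)(KK(IK))(KK)
  step 1: I(KK(IK))(KK)
  step 2: KK(IK)(KK)
  step 3: K(KK)

Term B:
  start: I(KK(IK))(KK)
  step 1: KK(IK)(KK)
  step 2: K(KK)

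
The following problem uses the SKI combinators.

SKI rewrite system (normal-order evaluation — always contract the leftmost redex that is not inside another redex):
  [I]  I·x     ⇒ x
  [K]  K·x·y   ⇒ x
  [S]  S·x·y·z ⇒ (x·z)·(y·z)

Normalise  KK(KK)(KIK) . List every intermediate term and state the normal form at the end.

  start: KK(KK)(KIK)
  →1  K(KIK)
  →2  KI

Answer: normal form = KI  (in 2 steps)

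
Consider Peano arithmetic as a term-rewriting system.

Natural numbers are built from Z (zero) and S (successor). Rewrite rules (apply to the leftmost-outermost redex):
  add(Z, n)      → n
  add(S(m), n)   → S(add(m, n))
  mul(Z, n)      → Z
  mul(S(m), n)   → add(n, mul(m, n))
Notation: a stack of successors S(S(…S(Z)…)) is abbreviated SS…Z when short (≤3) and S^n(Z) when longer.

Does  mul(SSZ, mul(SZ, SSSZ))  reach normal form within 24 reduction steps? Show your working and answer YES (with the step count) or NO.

  start: mul(SSZ, mul(SZ, SSSZ))
  →1  add(mul(SZ, SSSZ), mul(SZ, mul(SZ, SSSZ)))
  →2  add(add(SSSZ, mul(Z, SSSZ)), mul(SZ, mul(SZ, SSSZ)))
  →3  add(S(add(SSZ, mul(Z, SSSZ))), mul(SZ, mul(SZ, SSSZ)))
  →4  S(add(add(SSZ, mul(Z, SSSZ)), mul(SZ, mul(SZ, SSSZ))))
  →5  S(add(S(add(SZ, mul(Z, SSSZ))), mul(SZ, mul(SZ, SSSZ))))
  →6  S(S(add(add(SZ, mul(Z, SSSZ)), mul(SZ, mul(SZ, SSSZ)))))
  →7  S(S(add(S(add(Z, mul(Z, SSSZ))), mul(SZ, mul(SZ, SSSZ)))))
  →8  S(S(S(add(add(Z, mul(Z, SSSZ)), mul(SZ, mul(SZ, SSSZ))))))
  →9  S(S(S(add(mul(Z, SSSZ), mul(SZ, mul(SZ, SSSZ))))))
  →10  S(S(S(add(Z, mul(SZ, mul(SZ, SSSZ))))))
  →11  S(S(S(mul(SZ, mul(SZ, SSSZ)))))
  →12  S(S(S(add(mul(SZ, SSSZ), mul(Z, mul(SZ, SSSZ))))))
  →13  S(S(S(add(add(SSSZ, mul(Z, SSSZ)), mul(Z, mul(SZ, SSSZ))))))
  →14  S(S(S(add(S(add(SSZ, mul(Z, SSSZ))), mul(Z, mul(SZ, SSSZ))))))
  →15  S(S(S(S(add(add(SSZ, mul(Z, SSSZ)), mul(Z, mul(SZ, SSSZ)))))))
  →16  S(S(S(S(add(S(add(SZ, mul(Z, SSSZ))), mul(Z, mul(SZ, SSSZ)))))))
  →17  S(S(S(S(S(add(add(SZ, mul(Z, SSSZ)), mul(Z, mul(SZ, SSSZ))))))))
  →18  S(S(S(S(S(add(S(add(Z, mul(Z, SSSZ))), mul(Z, mul(SZ, SSSZ))))))))
  →19  S(S(S(S(S(S(add(add(Z, mul(Z, SSSZ)), mul(Z, mul(SZ, SSSZ)))))))))
  →20  S(S(S(S(S(S(add(mul(Z, SSSZ), mul(Z, mul(SZ, SSSZ)))))))))
  →21  S(S(S(S(S(S(add(Z, mul(Z, mul(SZ, SSSZ)))))))))
  →22  S(S(S(S(S(S(mul(Z, mul(SZ, SSSZ))))))))
  →23  S^6(Z)

Answer: YES — reaches normal form S^6(Z) in 23 ≤ 24 steps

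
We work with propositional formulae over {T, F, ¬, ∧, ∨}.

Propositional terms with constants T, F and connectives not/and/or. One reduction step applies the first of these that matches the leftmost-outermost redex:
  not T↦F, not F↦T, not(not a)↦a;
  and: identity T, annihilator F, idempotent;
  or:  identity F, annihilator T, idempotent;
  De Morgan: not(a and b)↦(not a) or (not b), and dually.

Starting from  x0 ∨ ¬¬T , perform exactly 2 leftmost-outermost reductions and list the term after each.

Answer: after 2 steps: T

Reduction:
  start: x0 ∨ ¬¬T
  step 1: x0 ∨ T
  step 2: T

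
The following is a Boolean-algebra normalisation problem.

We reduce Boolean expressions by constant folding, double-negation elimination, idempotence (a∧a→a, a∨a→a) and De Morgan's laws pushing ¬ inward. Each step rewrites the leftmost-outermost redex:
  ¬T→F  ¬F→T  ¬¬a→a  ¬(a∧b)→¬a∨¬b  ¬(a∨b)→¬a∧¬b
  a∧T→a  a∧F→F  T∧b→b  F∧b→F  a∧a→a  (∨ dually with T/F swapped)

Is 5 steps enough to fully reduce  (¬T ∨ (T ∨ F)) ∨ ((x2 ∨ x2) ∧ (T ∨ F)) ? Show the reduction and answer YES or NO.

  start: (¬T ∨ (T ∨ F)) ∨ ((x2 ∨ x2) ∧ (T ∨ F))
  step 1: (F ∨ (T ∨ F)) ∨ ((x2 ∨ x2) ∧ (T ∨ F))
  step 2: (T ∨ F) ∨ ((x2 ∨ x2) ∧ (T ∨ F))
  step 3: T ∨ ((x2 ∨ x2) ∧ (T ∨ F))
  step 4: T

Answer: YES — reaches normal form T in 4 ≤ 5 steps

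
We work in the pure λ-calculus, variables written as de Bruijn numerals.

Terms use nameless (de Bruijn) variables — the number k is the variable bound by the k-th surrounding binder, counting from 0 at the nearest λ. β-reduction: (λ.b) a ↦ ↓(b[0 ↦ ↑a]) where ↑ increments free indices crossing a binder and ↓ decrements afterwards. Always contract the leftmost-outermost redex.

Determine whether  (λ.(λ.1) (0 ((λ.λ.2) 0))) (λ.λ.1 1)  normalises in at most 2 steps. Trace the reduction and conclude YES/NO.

  start: (λ.(λ.1) (0 ((λ.λ.2) 0))) (λ.λ.1 1)
  step 1: (λ.λ.λ.1 1) ((λ.λ.1 1) ((λ.λ.λ.λ.1 1) (λ.λ.1 1)))
  step 2: λ.λ.1 1

Answer: YES — reaches normal form λ.λ.1 1 in 2 ≤ 2 steps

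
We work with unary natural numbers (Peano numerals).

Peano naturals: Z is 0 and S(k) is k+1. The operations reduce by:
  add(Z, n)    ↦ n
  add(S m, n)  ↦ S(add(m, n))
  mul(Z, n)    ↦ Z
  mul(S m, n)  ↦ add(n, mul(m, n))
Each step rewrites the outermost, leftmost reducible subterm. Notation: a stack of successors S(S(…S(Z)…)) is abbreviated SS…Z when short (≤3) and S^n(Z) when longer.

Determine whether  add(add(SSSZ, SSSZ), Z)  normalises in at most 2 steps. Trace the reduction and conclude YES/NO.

Answer: NO — after 2 steps the term is S(add(add(SSZ, SSSZ), Z)), not yet normal

Derivation:
  start: add(add(SSSZ, SSSZ), Z)
  step 1: add(S(add(SSZ, SSSZ)), Z)
  step 2: S(add(add(SSZ, SSSZ), Z))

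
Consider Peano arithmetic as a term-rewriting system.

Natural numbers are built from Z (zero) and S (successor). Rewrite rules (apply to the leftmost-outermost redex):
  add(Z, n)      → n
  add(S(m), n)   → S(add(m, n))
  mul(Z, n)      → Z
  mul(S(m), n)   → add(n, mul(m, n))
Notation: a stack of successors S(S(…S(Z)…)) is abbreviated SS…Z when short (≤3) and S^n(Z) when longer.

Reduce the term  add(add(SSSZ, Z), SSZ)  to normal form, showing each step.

  start: add(add(SSSZ, Z), SSZ)
  →1  add(S(add(SSZ, Z)), SSZ)
  →2  S(add(add(SSZ, Z), SSZ))
  →3  S(add(S(add(SZ, Z)), SSZ))
  →4  S(S(add(add(SZ, Z), SSZ)))
  →5  S(S(add(S(add(Z, Z)), SSZ)))
  →6  S(S(S(add(add(Z, Z), SSZ))))
  →7  S(S(S(add(Z, SSZ))))
  →8  S^5(Z)

Answer: normal form = S^5(Z)  (in 8 steps)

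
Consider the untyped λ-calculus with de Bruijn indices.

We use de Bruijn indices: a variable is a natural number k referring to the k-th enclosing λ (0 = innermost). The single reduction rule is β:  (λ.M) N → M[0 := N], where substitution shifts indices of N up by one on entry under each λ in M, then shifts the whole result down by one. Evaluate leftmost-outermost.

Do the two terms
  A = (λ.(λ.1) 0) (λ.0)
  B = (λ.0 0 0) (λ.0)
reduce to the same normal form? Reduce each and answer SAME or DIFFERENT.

Term A:
  start: (λ.(λ.1) 0) (λ.0)
  →1  (λ.λ.0) (λ.0)
  →2  λ.0

Term B:
  start: (λ.0 0 0) (λ.0)
  →1  (λ.0) (λ.0) (λ.0)
  →2  (λ.0) (λ.0)
  →3  λ.0

Answer: SAME — A ⇓ λ.0, B ⇓ λ.0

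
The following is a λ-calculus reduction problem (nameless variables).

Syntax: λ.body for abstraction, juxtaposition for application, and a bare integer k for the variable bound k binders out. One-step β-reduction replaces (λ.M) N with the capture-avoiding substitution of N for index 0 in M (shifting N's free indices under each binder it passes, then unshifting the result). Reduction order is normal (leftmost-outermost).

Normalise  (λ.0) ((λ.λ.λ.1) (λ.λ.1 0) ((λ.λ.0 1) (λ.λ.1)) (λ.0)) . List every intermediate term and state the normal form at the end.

  start: (λ.0) ((λ.λ.λ.1) (λ.λ.1 0) ((λ.λ.0 1) (λ.λ.1)) (λ.0))
  →1  (λ.λ.λ.1) (λ.λ.1 0) ((λ.λ.0 1) (λ.λ.1)) (λ.0)
  →2  (λ.λ.1) ((λ.λ.0 1) (λ.λ.1)) (λ.0)
  →3  (λ.(λ.λ.0 1) (λ.λ.1)) (λ.0)
  →4  (λ.λ.0 1) (λ.λ.1)
  →5  λ.0 (λ.λ.1)

Answer: normal form = λ.0 (λ.λ.1)  (in 5 steps)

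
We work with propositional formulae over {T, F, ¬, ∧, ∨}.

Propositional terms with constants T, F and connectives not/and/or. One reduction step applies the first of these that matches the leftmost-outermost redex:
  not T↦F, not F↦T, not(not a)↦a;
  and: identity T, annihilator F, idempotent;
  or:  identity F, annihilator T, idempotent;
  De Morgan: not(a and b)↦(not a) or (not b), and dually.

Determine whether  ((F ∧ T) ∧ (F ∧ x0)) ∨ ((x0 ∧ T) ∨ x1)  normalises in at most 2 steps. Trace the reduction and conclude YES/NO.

Answer: NO — after 2 steps the term is F ∨ ((x0 ∧ T) ∨ x1), not yet normal

Working:
  start: ((F ∧ T) ∧ (F ∧ x0)) ∨ ((x0 ∧ T) ∨ x1)
  [1] (F ∧ (F ∧ x0)) ∨ ((x0 ∧ T) ∨ x1)
  [2] F ∨ ((x0 ∧ T) ∨ x1)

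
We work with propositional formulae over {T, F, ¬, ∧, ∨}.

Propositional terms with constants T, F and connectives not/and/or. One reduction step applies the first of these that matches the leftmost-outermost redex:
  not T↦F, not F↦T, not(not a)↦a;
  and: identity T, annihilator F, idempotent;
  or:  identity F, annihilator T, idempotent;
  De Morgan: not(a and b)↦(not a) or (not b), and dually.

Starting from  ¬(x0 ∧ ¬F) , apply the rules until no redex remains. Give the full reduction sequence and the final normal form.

  start: ¬(x0 ∧ ¬F)
  [1] ¬x0 ∨ ¬¬F
  [2] ¬x0 ∨ F
  [3] ¬x0

Answer: normal form = ¬x0  (in 3 steps)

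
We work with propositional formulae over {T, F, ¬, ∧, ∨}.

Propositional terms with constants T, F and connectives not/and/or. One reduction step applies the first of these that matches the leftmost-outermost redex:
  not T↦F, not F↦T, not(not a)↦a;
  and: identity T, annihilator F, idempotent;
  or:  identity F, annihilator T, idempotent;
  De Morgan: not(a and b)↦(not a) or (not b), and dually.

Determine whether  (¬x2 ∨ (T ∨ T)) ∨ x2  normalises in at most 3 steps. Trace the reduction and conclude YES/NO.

  start: (¬x2 ∨ (T ∨ T)) ∨ x2
  step 1: (¬x2 ∨ T) ∨ x2
  step 2: T ∨ x2
  step 3: T

Answer: YES — reaches normal form T in 3 ≤ 3 steps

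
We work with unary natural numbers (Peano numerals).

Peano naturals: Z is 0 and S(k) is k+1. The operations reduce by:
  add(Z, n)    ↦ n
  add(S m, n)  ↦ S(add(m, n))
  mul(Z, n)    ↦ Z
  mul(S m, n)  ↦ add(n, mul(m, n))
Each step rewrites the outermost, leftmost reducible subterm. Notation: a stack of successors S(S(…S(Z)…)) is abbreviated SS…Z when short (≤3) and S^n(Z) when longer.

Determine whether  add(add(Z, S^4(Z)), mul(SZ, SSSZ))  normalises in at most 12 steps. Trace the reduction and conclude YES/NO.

  start: add(add(Z, S^4(Z)), mul(SZ, SSSZ))
  step 1: add(S^4(Z), mul(SZ, SSSZ))
  step 2: S(add(SSSZ, mul(SZ, SSSZ)))
  step 3: S(S(add(SSZ, mul(SZ, SSSZ))))
  step 4: S(S(S(add(SZ, mul(SZ, SSSZ)))))
  step 5: S(S(S(S(add(Z, mul(SZ, SSSZ))))))
  step 6: S(S(S(S(mul(SZ, SSSZ)))))
  step 7: S(S(S(S(add(SSSZ, mul(Z, SSSZ))))))
  step 8: S(S(S(S(S(add(SSZ, mul(Z, SSSZ)))))))
  step 9: S(S(S(S(S(S(add(SZ, mul(Z, SSSZ))))))))
  step 10: S(S(S(S(S(S(S(add(Z, mul(Z, SSSZ)))))))))
  step 11: S(S(S(S(S(S(S(mul(Z, SSSZ))))))))
  step 12: S^7(Z)

Answer: YES — reaches normal form S^7(Z) in 12 ≤ 12 steps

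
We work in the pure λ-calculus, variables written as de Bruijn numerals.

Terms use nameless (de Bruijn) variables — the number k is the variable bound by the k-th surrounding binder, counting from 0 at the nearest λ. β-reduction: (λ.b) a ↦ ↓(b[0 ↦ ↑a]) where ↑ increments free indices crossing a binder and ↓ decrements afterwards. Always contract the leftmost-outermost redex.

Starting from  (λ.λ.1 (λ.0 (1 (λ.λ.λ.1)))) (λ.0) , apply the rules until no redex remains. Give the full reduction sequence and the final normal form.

Answer: normal form = λ.λ.0 (1 (λ.λ.λ.1))  (in 2 steps)

Reduction:
  start: (λ.λ.1 (λ.0 (1 (λ.λ.λ.1)))) (λ.0)
  step 1: λ.(λ.0) (λ.0 (1 (λ.λ.λ.1)))
  step 2: λ.λ.0 (1 (λ.λ.λ.1))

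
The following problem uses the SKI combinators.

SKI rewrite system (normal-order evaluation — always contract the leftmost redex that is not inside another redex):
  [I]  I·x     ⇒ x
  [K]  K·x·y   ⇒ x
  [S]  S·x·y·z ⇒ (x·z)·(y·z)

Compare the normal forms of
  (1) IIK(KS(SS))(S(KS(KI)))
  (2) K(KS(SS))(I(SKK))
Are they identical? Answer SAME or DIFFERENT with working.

Answer: SAME — A ⇓ S, B ⇓ S

Derivation:
Term A:
  start: IIK(KS(SS))(S(KS(KI)))
  →1  IK(KS(SS))(S(KS(KI)))
  →2  K(KS(SS))(S(KS(KI)))
  →3  KS(SS)
  →4  S

Term B:
  start: K(KS(SS))(I(SKK))
  →1  KS(SS)
  →2  S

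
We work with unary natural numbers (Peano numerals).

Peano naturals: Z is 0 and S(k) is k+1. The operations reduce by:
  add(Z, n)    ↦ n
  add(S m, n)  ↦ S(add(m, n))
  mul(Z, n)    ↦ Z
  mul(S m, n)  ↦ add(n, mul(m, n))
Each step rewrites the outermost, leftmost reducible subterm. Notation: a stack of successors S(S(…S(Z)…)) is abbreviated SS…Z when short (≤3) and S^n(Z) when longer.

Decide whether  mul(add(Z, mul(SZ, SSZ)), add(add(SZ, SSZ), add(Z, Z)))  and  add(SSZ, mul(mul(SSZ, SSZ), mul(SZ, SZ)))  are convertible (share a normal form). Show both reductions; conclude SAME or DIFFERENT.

Answer: SAME — A ⇓ S^6(Z), B ⇓ S^6(Z)

Reduction:
Term A:
  start: mul(add(Z, mul(SZ, SSZ)), add(add(SZ, SSZ), add(Z, Z)))
  [1] mul(mul(SZ, SSZ), add(add(SZ, SSZ), add(Z, Z)))
  [2] mul(add(SSZ, mul(Z, SSZ)), add(add(SZ, SSZ), add(Z, Z)))
  [3] mul(S(add(SZ, mul(Z, SSZ))), add(add(SZ, SSZ), add(Z, Z)))
  [4] add(add(add(SZ, SSZ), add(Z, Z)), mul(add(SZ, mul(Z, SSZ)), add(add(SZ, SSZ), add(Z, Z))))
  [5] add(add(S(add(Z, SSZ)), add(Z, Z)), mul(add(SZ, mul(Z, SSZ)), add(add(SZ, SSZ), add(Z, Z))))
  [6] add(S(add(add(Z, SSZ), add(Z, Z))), mul(add(SZ, mul(Z, SSZ)), add(add(SZ, SSZ), add(Z, Z))))
  [7] S(add(add(add(Z, SSZ), add(Z, Z)), mul(add(SZ, mul(Z, SSZ)), add(add(SZ, SSZ), add(Z, Z)))))
  [8] S(add(add(SSZ, add(Z, Z)), mul(add(SZ, mul(Z, SSZ)), add(add(SZ, SSZ), add(Z, Z)))))
  [9] S(add(S(add(SZ, add(Z, Z))), mul(add(SZ, mul(Z, SSZ)), add(add(SZ, SSZ), add(Z, Z)))))
  [10] S(S(add(add(SZ, add(Z, Z)), mul(add(SZ, mul(Z, SSZ)), add(add(SZ, SSZ), add(Z, Z))))))
  [11] S(S(add(S(add(Z, add(Z, Z))), mul(add(SZ, mul(Z, SSZ)), add(add(SZ, SSZ), add(Z, Z))))))
  [12] S(S(S(add(add(Z, add(Z, Z)), mul(add(SZ, mul(Z, SSZ)), add(add(SZ, SSZ), add(Z, Z)))))))
  [13] S(S(S(add(add(Z, Z), mul(add(SZ, mul(Z, SSZ)), add(add(SZ, SSZ), add(Z, Z)))))))
  [14] S(S(S(add(Z, mul(add(SZ, mul(Z, SSZ)), add(add(SZ, SSZ), add(Z, Z)))))))
  [15] S(S(S(mul(add(SZ, mul(Z, SSZ)), add(add(SZ, SSZ), add(Z, Z))))))
  [16] S(S(S(mul(S(add(Z, mul(Z, SSZ))), add(add(SZ, SSZ), add(Z, Z))))))
  [17] S(S(S(add(add(add(SZ, SSZ), add(Z, Z)), mul(add(Z, mul(Z, SSZ)), add(add(SZ, SSZ), add(Z, Z)))))))
  [18] S(S(S(add(add(S(add(Z, SSZ)), add(Z, Z)), mul(add(Z, mul(Z, SSZ)), add(add(SZ, SSZ), add(Z, Z)))))))
  [19] S(S(S(add(S(add(add(Z, SSZ), add(Z, Z))), mul(add(Z, mul(Z, SSZ)), add(add(SZ, SSZ), add(Z, Z)))))))
  [20] S(S(S(S(add(add(add(Z, SSZ), add(Z, Z)), mul(add(Z, mul(Z, SSZ)), add(add(SZ, SSZ), add(Z, Z))))))))
  [21] S(S(S(S(add(add(SSZ, add(Z, Z)), mul(add(Z, mul(Z, SSZ)), add(add(SZ, SSZ), add(Z, Z))))))))
  [22] S(S(S(S(add(S(add(SZ, add(Z, Z))), mul(add(Z, mul(Z, SSZ)), add(add(SZ, SSZ), add(Z, Z))))))))
  [23] S(S(S(S(S(add(add(SZ, add(Z, Z)), mul(add(Z, mul(Z, SSZ)), add(add(SZ, SSZ), add(Z, Z)))))))))
  [24] S(S(S(S(S(add(S(add(Z, add(Z, Z))), mul(add(Z, mul(Z, SSZ)), add(add(SZ, SSZ), add(Z, Z)))))))))
  [25] S(S(S(S(S(S(add(add(Z, add(Z, Z)), mul(add(Z, mul(Z, SSZ)), add(add(SZ, SSZ), add(Z, Z))))))))))
  [26] S(S(S(S(S(S(add(add(Z, Z), mul(add(Z, mul(Z, SSZ)), add(add(SZ, SSZ), add(Z, Z))))))))))
  [27] S(S(S(S(S(S(add(Z, mul(add(Z, mul(Z, SSZ)), add(add(SZ, SSZ), add(Z, Z))))))))))
  [28] S(S(S(S(S(S(mul(add(Z, mul(Z, SSZ)), add(add(SZ, SSZ), add(Z, Z)))))))))
  [29] S(S(S(S(S(S(mul(mul(Z, SSZ), add(add(SZ, SSZ), add(Z, Z)))))))))
  [30] S(S(S(S(S(S(mul(Z, add(add(SZ, SSZ), add(Z, Z)))))))))
  [31] S^6(Z)

Term B:
  start: add(SSZ, mul(mul(SSZ, SSZ), mul(SZ, SZ)))
  [1] S(add(SZ, mul(mul(SSZ, SSZ), mul(SZ, SZ))))
  [2] S(S(add(Z, mul(mul(SSZ, SSZ), mul(SZ, SZ)))))
  [3] S(S(mul(mul(SSZ, SSZ), mul(SZ, SZ))))
  [4] S(S(mul(add(SSZ, mul(SZ, SSZ)), mul(SZ, SZ))))
  [5] S(S(mul(S(add(SZ, mul(SZ, SSZ))), mul(SZ, SZ))))
  [6] S(S(add(mul(SZ, SZ), mul(add(SZ, mul(SZ, SSZ)), mul(SZ, SZ)))))
  [7] S(S(add(add(SZ, mul(Z, SZ)), mul(add(SZ, mul(SZ, SSZ)), mul(SZ, SZ)))))
  [8] S(S(add(S(add(Z, mul(Z, SZ))), mul(add(SZ, mul(SZ, SSZ)), mul(SZ, SZ)))))
  [9] S(S(S(add(add(Z, mul(Z, SZ)), mul(add(SZ, mul(SZ, SSZ)), mul(SZ, SZ))))))
  [10] S(S(S(add(mul(Z, SZ), mul(add(SZ, mul(SZ, SSZ)), mul(SZ, SZ))))))
  [11] S(S(S(add(Z, mul(add(SZ, mul(SZ, SSZ)), mul(SZ, SZ))))))
  [12] S(S(S(mul(add(SZ, mul(SZ, SSZ)), mul(SZ, SZ)))))
  [13] S(S(S(mul(S(add(Z, mul(SZ, SSZ))), mul(SZ, SZ)))))
  [14] S(S(S(add(mul(SZ, SZ), mul(add(Z, mul(SZ, SSZ)), mul(SZ, SZ))))))
  [15] S(S(S(add(add(SZ, mul(Z, SZ)), mul(add(Z, mul(SZ, SSZ)), mul(SZ, SZ))))))
  [16] S(S(S(add(S(add(Z, mul(Z, SZ))), mul(add(Z, mul(SZ, SSZ)), mul(SZ, SZ))))))
  [17] S(S(S(S(add(add(Z, mul(Z, SZ)), mul(add(Z, mul(SZ, SSZ)), mul(SZ, SZ)))))))
  [18] S(S(S(S(add(mul(Z, SZ), mul(add(Z, mul(SZ, SSZ)), mul(SZ, SZ)))))))
  [19] S(S(S(S(add(Z, mul(add(Z, mul(SZ, SSZ)), mul(SZ, SZ)))))))
  [20] S(S(S(S(mul(add(Z, mul(SZ, SSZ)), mul(SZ, SZ))))))
  [21] S(S(S(S(mul(mul(SZ, SSZ), mul(SZ, SZ))))))
  [22] S(S(S(S(mul(add(SSZ, mul(Z, SSZ)), mul(SZ, SZ))))))
  [23] S(S(S(S(mul(S(add(SZ, mul(Z, SSZ))), mul(SZ, SZ))))))
  [24] S(S(S(S(add(mul(SZ, SZ), mul(add(SZ, mul(Z, SSZ)), mul(SZ, SZ)))))))
  [25] S(S(S(S(add(add(SZ, mul(Z, SZ)), mul(add(SZ, mul(Z, SSZ)), mul(SZ, SZ)))))))
  [26] S(S(S(S(add(S(add(Z, mul(Z, SZ))), mul(add(SZ, mul(Z, SSZ)), mul(SZ, SZ)))))))
  [27] S(S(S(S(S(add(add(Z, mul(Z, SZ)), mul(add(SZ, mul(Z, SSZ)), mul(SZ, SZ))))))))
  [28] S(S(S(S(S(add(mul(Z, SZ), mul(add(SZ, mul(Z, SSZ)), mul(SZ, SZ))))))))
  [29] S(S(S(S(S(add(Z, mul(add(SZ, mul(Z, SSZ)), mul(SZ, SZ))))))))
  [30] S(S(S(S(S(mul(add(SZ, mul(Z, SSZ)), mul(SZ, SZ)))))))
  [31] S(S(S(S(S(mul(S(add(Z, mul(Z, SSZ))), mul(SZ, SZ)))))))
  [32] S(S(S(S(S(add(mul(SZ, SZ), mul(add(Z, mul(Z, SSZ)), mul(SZ, SZ))))))))
  [33] S(S(S(S(S(add(add(SZ, mul(Z, SZ)), mul(add(Z, mul(Z, SSZ)), mul(SZ, SZ))))))))
  [34] S(S(S(S(S(add(S(add(Z, mul(Z, SZ))), mul(add(Z, mul(Z, SSZ)), mul(SZ, SZ))))))))
  [35] S(S(S(S(S(S(add(add(Z, mul(Z, SZ)), mul(add(Z, mul(Z, SSZ)), mul(SZ, SZ)))))))))
  [36] S(S(S(S(S(S(add(mul(Z, SZ), mul(add(Z, mul(Z, SSZ)), mul(SZ, SZ)))))))))
  [37] S(S(S(S(S(S(add(Z, mul(add(Z, mul(Z, SSZ)), mul(SZ, SZ)))))))))
  [38] S(S(S(S(S(S(mul(add(Z, mul(Z, SSZ)), mul(SZ, SZ))))))))
  [39] S(S(S(S(S(S(mul(mul(Z, SSZ), mul(SZ, SZ))))))))
  [40] S(S(S(S(S(S(mul(Z, mul(SZ, SZ))))))))
  [41] S^6(Z)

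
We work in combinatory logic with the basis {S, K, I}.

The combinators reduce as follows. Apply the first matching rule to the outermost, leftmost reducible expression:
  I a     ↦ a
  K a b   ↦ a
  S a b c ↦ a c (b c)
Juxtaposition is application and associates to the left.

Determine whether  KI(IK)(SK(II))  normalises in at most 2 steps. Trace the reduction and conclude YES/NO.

  start: KI(IK)(SK(II))
  step 1: I(SK(II))
  step 2: SK(II)

Answer: NO — after 2 steps the term is SK(II), not yet normal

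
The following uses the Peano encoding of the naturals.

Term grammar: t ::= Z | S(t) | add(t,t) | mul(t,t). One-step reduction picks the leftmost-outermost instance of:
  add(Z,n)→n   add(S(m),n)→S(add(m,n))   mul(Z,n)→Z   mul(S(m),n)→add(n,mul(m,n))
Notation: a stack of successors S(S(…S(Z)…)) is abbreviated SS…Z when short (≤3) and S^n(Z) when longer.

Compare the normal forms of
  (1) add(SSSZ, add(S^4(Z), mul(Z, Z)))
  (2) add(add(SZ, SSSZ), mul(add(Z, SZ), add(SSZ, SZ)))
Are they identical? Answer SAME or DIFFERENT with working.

Term A:
  start: add(SSSZ, add(S^4(Z), mul(Z, Z)))
  step 1: S(add(SSZ, add(S^4(Z), mul(Z, Z))))
  step 2: S(S(add(SZ, add(S^4(Z), mul(Z, Z)))))
  step 3: S(S(S(add(Z, add(S^4(Z), mul(Z, Z))))))
  step 4: S(S(S(add(S^4(Z), mul(Z, Z)))))
  step 5: S(S(S(S(add(SSSZ, mul(Z, Z))))))
  step 6: S(S(S(S(S(add(SSZ, mul(Z, Z)))))))
  step 7: S(S(S(S(S(S(add(SZ, mul(Z, Z))))))))
  step 8: S(S(S(S(S(S(S(add(Z, mul(Z, Z)))))))))
  step 9: S(S(S(S(S(S(S(mul(Z, Z))))))))
  step 10: S^7(Z)

Term B:
  start: add(add(SZ, SSSZ), mul(add(Z, SZ), add(SSZ, SZ)))
  step 1: add(S(add(Z, SSSZ)), mul(add(Z, SZ), add(SSZ, SZ)))
  step 2: S(add(add(Z, SSSZ), mul(add(Z, SZ), add(SSZ, SZ))))
  step 3: S(add(SSSZ, mul(add(Z, SZ), add(SSZ, SZ))))
  step 4: S(S(add(SSZ, mul(add(Z, SZ), add(SSZ, SZ)))))
  step 5: S(S(S(add(SZ, mul(add(Z, SZ), add(SSZ, SZ))))))
  step 6: S(S(S(S(add(Z, mul(add(Z, SZ), add(SSZ, SZ)))))))
  step 7: S(S(S(S(mul(add(Z, SZ), add(SSZ, SZ))))))
  step 8: S(S(S(S(mul(SZ, add(SSZ, SZ))))))
  step 9: S(S(S(S(add(add(SSZ, SZ), mul(Z, add(SSZ, SZ)))))))
  step 10: S(S(S(S(add(S(add(SZ, SZ)), mul(Z, add(SSZ, SZ)))))))
  step 11: S(S(S(S(S(add(add(SZ, SZ), mul(Z, add(SSZ, SZ))))))))
  step 12: S(S(S(S(S(add(S(add(Z, SZ)), mul(Z, add(SSZ, SZ))))))))
  step 13: S(S(S(S(S(S(add(add(Z, SZ), mul(Z, add(SSZ, SZ)))))))))
  step 14: S(S(S(S(S(S(add(SZ, mul(Z, add(SSZ, SZ)))))))))
  step 15: S(S(S(S(S(S(S(add(Z, mul(Z, add(SSZ, SZ))))))))))
  step 16: S(S(S(S(S(S(S(mul(Z, add(SSZ, SZ)))))))))
  step 17: S^7(Z)

Answer: SAME — A ⇓ S^7(Z), B ⇓ S^7(Z)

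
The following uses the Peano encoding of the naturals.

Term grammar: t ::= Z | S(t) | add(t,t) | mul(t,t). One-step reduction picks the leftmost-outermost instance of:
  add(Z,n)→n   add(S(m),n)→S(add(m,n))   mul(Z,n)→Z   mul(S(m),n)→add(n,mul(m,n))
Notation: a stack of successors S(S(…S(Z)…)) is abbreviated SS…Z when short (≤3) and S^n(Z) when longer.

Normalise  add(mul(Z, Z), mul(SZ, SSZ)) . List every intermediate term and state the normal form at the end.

  start: add(mul(Z, Z), mul(SZ, SSZ))
  step 1: add(Z, mul(SZ, SSZ))
  step 2: mul(SZ, SSZ)
  step 3: add(SSZ, mul(Z, SSZ))
  step 4: S(add(SZ, mul(Z, SSZ)))
  step 5: S(S(add(Z, mul(Z, SSZ))))
  step 6: S(S(mul(Z, SSZ)))
  step 7: SSZ

Answer: normal form = SSZ  (in 7 steps)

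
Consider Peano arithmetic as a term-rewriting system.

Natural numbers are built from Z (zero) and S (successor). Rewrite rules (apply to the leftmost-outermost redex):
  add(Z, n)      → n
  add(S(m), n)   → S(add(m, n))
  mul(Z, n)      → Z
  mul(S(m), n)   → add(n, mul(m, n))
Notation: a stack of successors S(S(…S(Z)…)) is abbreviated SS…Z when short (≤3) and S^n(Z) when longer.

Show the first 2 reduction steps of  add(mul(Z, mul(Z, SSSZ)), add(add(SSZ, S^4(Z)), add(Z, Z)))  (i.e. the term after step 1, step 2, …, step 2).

  start: add(mul(Z, mul(Z, SSSZ)), add(add(SSZ, S^4(Z)), add(Z, Z)))
  step 1: add(Z, add(add(SSZ, S^4(Z)), add(Z, Z)))
  step 2: add(add(SSZ, S^4(Z)), add(Z, Z))

Answer: after 2 steps: add(add(SSZ, S^4(Z)), add(Z, Z))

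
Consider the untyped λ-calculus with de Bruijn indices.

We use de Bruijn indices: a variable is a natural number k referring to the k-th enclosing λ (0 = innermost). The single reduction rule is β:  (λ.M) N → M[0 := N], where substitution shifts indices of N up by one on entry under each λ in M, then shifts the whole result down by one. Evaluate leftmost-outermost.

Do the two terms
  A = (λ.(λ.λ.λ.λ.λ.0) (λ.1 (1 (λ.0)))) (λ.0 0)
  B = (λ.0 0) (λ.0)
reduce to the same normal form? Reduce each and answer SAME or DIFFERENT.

Answer: DIFFERENT — A ⇓ λ.λ.λ.λ.0, B ⇓ λ.0

Working:
Term A:
  start: (λ.(λ.λ.λ.λ.λ.0) (λ.1 (1 (λ.0)))) (λ.0 0)
  step 1: (λ.λ.λ.λ.λ.0) (λ.(λ.0 0) ((λ.0 0) (λ.0)))
  step 2: λ.λ.λ.λ.0

Term B:
  start: (λ.0 0) (λ.0)
  step 1: (λ.0) (λ.0)
  step 2: λ.0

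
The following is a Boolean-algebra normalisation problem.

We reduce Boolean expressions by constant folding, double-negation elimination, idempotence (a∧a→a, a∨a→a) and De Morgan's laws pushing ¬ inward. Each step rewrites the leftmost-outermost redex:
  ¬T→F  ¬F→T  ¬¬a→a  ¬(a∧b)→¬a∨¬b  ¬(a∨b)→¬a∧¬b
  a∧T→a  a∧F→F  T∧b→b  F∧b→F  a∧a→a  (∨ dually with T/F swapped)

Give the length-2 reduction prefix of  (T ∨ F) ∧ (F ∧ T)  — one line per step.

  start: (T ∨ F) ∧ (F ∧ T)
  →1  T ∧ (F ∧ T)
  →2  F ∧ T

Answer: after 2 steps: F ∧ T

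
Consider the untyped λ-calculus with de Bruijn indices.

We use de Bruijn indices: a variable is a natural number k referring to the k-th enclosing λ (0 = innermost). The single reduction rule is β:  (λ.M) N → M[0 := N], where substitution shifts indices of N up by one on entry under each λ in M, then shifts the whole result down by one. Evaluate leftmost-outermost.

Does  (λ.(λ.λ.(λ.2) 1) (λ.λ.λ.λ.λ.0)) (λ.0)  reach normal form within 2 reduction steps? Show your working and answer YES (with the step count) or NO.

  start: (λ.(λ.λ.(λ.2) 1) (λ.λ.λ.λ.λ.0)) (λ.0)
  step 1: (λ.λ.(λ.2) 1) (λ.λ.λ.λ.λ.0)
  step 2: λ.(λ.λ.λ.λ.λ.λ.0) (λ.λ.λ.λ.λ.0)

Answer: NO — after 2 steps the term is λ.(λ.λ.λ.λ.λ.λ.0) (λ.λ.λ.λ.λ.0), not yet normal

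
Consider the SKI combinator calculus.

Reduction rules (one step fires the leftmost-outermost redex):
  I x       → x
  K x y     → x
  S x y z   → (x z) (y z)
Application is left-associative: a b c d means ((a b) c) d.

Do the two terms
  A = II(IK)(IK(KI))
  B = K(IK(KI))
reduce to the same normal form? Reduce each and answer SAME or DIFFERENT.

Answer: SAME — A ⇓ K(K(KI)), B ⇓ K(K(KI))

Working:
Term A:
  start: II(IK)(IK(KI))
  →1  I(IK)(IK(KI))
  →2  IK(IK(KI))
  →3  K(IK(KI))
  →4  K(K(KI))

Term B:
  start: K(IK(KI))
  →1  K(K(KI))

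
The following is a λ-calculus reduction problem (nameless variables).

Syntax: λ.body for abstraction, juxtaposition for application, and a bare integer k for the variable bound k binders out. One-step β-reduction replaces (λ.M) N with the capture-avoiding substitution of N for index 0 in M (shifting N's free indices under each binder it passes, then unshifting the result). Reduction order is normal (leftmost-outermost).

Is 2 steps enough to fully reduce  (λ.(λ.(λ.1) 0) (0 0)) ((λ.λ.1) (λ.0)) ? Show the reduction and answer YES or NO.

Answer: NO — after 2 steps the term is (λ.(λ.λ.1) (λ.0) ((λ.λ.1) (λ.0))) ((λ.λ.1) (λ.0) ((λ.λ.1) (λ.0))), not yet normal

Reduction:
  start: (λ.(λ.(λ.1) 0) (0 0)) ((λ.λ.1) (λ.0))
  →1  (λ.(λ.1) 0) ((λ.λ.1) (λ.0) ((λ.λ.1) (λ.0)))
  →2  (λ.(λ.λ.1) (λ.0) ((λ.λ.1) (λ.0))) ((λ.λ.1) (λ.0) ((λ.λ.1) (λ.0)))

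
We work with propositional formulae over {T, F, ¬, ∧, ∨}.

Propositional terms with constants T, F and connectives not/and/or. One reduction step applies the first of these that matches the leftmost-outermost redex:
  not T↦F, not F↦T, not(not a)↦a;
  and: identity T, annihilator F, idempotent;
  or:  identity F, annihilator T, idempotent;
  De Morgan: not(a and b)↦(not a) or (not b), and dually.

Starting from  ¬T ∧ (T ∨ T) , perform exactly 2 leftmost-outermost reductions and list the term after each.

Answer: after 2 steps: F

Working:
  start: ¬T ∧ (T ∨ T)
  [1] F ∧ (T ∨ T)
  [2] F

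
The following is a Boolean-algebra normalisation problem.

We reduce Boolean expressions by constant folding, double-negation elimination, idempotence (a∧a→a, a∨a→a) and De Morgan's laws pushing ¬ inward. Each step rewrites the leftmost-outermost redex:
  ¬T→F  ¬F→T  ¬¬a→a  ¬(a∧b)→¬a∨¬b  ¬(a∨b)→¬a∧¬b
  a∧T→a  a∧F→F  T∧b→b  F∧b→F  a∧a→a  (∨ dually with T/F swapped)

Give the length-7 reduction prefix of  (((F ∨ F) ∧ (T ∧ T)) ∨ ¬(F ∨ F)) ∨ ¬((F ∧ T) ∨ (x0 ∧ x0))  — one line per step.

Answer: after 7 steps: T

Reduction:
  start: (((F ∨ F) ∧ (T ∧ T)) ∨ ¬(F ∨ F)) ∨ ¬((F ∧ T) ∨ (x0 ∧ x0))
  [1] ((F ∧ (T ∧ T)) ∨ ¬(F ∨ F)) ∨ ¬((F ∧ T) ∨ (x0 ∧ x0))
  [2] (F ∨ ¬(F ∨ F)) ∨ ¬((F ∧ T) ∨ (x0 ∧ x0))
  [3] ¬(F ∨ F) ∨ ¬((F ∧ T) ∨ (x0 ∧ x0))
  [4] (¬F ∧ ¬F) ∨ ¬((F ∧ T) ∨ (x0 ∧ x0))
  [5] ¬F ∨ ¬((F ∧ T) ∨ (x0 ∧ x0))
  [6] T ∨ ¬((F ∧ T) ∨ (x0 ∧ x0))
  [7] T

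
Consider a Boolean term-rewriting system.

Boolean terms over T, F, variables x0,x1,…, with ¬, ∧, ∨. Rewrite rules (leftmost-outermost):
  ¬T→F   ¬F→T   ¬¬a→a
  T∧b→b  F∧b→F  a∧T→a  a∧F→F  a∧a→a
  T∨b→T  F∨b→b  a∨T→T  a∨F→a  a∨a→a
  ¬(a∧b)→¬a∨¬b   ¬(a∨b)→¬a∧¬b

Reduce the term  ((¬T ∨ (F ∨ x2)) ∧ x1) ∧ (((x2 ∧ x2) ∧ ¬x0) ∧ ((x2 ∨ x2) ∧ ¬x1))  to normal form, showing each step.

  start: ((¬T ∨ (F ∨ x2)) ∧ x1) ∧ (((x2 ∧ x2) ∧ ¬x0) ∧ ((x2 ∨ x2) ∧ ¬x1))
  →1  ((F ∨ (F ∨ x2)) ∧ x1) ∧ (((x2 ∧ x2) ∧ ¬x0) ∧ ((x2 ∨ x2) ∧ ¬x1))
  →2  ((F ∨ x2) ∧ x1) ∧ (((x2 ∧ x2) ∧ ¬x0) ∧ ((x2 ∨ x2) ∧ ¬x1))
  →3  (x2 ∧ x1) ∧ (((x2 ∧ x2) ∧ ¬x0) ∧ ((x2 ∨ x2) ∧ ¬x1))
  →4  (x2 ∧ x1) ∧ ((x2 ∧ ¬x0) ∧ ((x2 ∨ x2) ∧ ¬x1))
  →5  (x2 ∧ x1) ∧ ((x2 ∧ ¬x0) ∧ (x2 ∧ ¬x1))

Answer: normal form = (x2 ∧ x1) ∧ ((x2 ∧ ¬x0) ∧ (x2 ∧ ¬x1))  (in 5 steps)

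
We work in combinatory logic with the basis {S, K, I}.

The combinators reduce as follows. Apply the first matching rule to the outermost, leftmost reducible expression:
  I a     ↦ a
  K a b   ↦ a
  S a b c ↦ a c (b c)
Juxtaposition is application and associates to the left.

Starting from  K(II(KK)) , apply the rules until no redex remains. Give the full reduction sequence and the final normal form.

  start: K(II(KK))
  step 1: K(I(KK))
  step 2: K(KK)

Answer: normal form = K(KK)  (in 2 steps)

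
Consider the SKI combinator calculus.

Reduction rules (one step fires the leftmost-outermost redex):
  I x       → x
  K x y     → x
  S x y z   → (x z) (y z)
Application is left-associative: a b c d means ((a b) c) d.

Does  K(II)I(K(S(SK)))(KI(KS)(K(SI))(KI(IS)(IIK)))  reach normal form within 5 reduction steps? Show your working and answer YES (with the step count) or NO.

  start: K(II)I(K(S(SK)))(KI(KS)(K(SI))(KI(IS)(IIK)))
  [1] II(K(S(SK)))(KI(KS)(K(SI))(KI(IS)(IIK)))
  [2] I(K(S(SK)))(KI(KS)(K(SI))(KI(IS)(IIK)))
  [3] K(S(SK))(KI(KS)(K(SI))(KI(IS)(IIK)))
  [4] S(SK)

Answer: YES — reaches normal form S(SK) in 4 ≤ 5 steps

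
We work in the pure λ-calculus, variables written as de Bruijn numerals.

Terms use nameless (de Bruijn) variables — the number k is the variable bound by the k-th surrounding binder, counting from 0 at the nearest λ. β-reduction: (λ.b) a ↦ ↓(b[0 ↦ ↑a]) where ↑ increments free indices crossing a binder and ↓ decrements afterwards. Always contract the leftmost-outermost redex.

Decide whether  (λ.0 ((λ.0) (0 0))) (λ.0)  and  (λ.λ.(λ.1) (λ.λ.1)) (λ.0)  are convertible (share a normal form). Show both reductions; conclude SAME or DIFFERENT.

Term A:
  start: (λ.0 ((λ.0) (0 0))) (λ.0)
  →1  (λ.0) ((λ.0) ((λ.0) (λ.0)))
  →2  (λ.0) ((λ.0) (λ.0))
  →3  (λ.0) (λ.0)
  →4  λ.0

Term B:
  start: (λ.λ.(λ.1) (λ.λ.1)) (λ.0)
  →1  λ.(λ.1) (λ.λ.1)
  →2  λ.0

Answer: SAME — A ⇓ λ.0, B ⇓ λ.0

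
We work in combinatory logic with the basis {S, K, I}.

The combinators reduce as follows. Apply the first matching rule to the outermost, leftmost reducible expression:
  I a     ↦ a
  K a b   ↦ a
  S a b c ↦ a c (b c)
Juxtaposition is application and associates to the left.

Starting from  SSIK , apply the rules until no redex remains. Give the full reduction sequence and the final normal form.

Answer: normal form = SKK  (in 2 steps)

Derivation:
  start: SSIK
  [1] SK(IK)
  [2] SKK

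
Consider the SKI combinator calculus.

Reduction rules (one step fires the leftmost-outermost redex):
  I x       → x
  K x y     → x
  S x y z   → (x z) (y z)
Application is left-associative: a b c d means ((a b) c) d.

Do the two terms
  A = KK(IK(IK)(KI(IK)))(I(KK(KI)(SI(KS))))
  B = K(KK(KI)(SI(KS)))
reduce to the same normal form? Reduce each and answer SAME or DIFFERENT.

Answer: SAME — A ⇓ K(K(SI(KS))), B ⇓ K(K(SI(KS)))

Reduction:
Term A:
  start: KK(IK(IK)(KI(IK)))(I(KK(KI)(SI(KS))))
  step 1: K(I(KK(KI)(SI(KS))))
  step 2: K(KK(KI)(SI(KS)))
  step 3: K(K(SI(KS)))

Term B:
  start: K(KK(KI)(SI(KS)))
  step 1: K(K(SI(KS)))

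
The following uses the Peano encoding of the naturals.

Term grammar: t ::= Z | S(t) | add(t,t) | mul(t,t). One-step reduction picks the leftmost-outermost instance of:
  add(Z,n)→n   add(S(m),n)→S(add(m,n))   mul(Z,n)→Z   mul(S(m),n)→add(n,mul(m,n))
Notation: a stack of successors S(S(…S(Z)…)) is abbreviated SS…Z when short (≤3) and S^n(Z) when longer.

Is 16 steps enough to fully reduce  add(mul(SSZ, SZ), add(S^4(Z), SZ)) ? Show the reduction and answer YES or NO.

Answer: YES — reaches normal form S^7(Z) in 15 ≤ 16 steps

Derivation:
  start: add(mul(SSZ, SZ), add(S^4(Z), SZ))
  step 1: add(add(SZ, mul(SZ, SZ)), add(S^4(Z), SZ))
  step 2: add(S(add(Z, mul(SZ, SZ))), add(S^4(Z), SZ))
  step 3: S(add(add(Z, mul(SZ, SZ)), add(S^4(Z), SZ)))
  step 4: S(add(mul(SZ, SZ), add(S^4(Z), SZ)))
  step 5: S(add(add(SZ, mul(Z, SZ)), add(S^4(Z), SZ)))
  step 6: S(add(S(add(Z, mul(Z, SZ))), add(S^4(Z), SZ)))
  step 7: S(S(add(add(Z, mul(Z, SZ)), add(S^4(Z), SZ))))
  step 8: S(S(add(mul(Z, SZ), add(S^4(Z), SZ))))
  step 9: S(S(add(Z, add(S^4(Z), SZ))))
  step 10: S(S(add(S^4(Z), SZ)))
  step 11: S(S(S(add(SSSZ, SZ))))
  step 12: S(S(S(S(add(SSZ, SZ)))))
  step 13: S(S(S(S(S(add(SZ, SZ))))))
  step 14: S(S(S(S(S(S(add(Z, SZ)))))))
  step 15: S^7(Z)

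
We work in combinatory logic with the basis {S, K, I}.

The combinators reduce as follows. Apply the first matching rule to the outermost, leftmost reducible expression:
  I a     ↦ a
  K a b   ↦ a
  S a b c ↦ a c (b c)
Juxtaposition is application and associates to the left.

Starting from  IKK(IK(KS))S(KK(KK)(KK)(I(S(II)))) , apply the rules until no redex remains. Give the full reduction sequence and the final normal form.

  start: IKK(IK(KS))S(KK(KK)(KK)(I(S(II))))
  step 1: KK(IK(KS))S(KK(KK)(KK)(I(S(II))))
  step 2: KS(KK(KK)(KK)(I(S(II))))
  step 3: S

Answer: normal form = S  (in 3 steps)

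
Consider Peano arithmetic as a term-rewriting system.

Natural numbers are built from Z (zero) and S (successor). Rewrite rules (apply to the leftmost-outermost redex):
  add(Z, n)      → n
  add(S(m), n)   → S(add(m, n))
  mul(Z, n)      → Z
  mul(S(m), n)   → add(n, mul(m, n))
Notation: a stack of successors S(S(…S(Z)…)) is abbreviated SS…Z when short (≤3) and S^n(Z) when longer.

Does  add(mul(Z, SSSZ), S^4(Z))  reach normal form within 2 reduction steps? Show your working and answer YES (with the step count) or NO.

  start: add(mul(Z, SSSZ), S^4(Z))
  [1] add(Z, S^4(Z))
  [2] S^4(Z)

Answer: YES — reaches normal form S^4(Z) in 2 ≤ 2 steps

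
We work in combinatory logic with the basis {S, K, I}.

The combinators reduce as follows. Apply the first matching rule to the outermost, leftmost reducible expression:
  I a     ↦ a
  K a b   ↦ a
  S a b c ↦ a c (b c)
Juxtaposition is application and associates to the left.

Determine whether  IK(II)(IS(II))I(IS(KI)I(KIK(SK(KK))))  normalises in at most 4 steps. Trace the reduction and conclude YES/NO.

  start: IK(II)(IS(II))I(IS(KI)I(KIK(SK(KK))))
  step 1: K(II)(IS(II))I(IS(KI)I(KIK(SK(KK))))
  step 2: III(IS(KI)I(KIK(SK(KK))))
  step 3: II(IS(KI)I(KIK(SK(KK))))
  step 4: I(IS(KI)I(KIK(SK(KK))))

Answer: NO — after 4 steps the term is I(IS(KI)I(KIK(SK(KK)))), not yet normal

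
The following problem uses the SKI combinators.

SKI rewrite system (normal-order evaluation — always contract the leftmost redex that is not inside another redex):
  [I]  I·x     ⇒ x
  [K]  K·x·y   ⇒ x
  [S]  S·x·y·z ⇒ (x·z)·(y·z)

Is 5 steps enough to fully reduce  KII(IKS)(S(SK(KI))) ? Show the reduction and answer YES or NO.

  start: KII(IKS)(S(SK(KI)))
  step 1: I(IKS)(S(SK(KI)))
  step 2: IKS(S(SK(KI)))
  step 3: KS(S(SK(KI)))
  step 4: S

Answer: YES — reaches normal form S in 4 ≤ 5 steps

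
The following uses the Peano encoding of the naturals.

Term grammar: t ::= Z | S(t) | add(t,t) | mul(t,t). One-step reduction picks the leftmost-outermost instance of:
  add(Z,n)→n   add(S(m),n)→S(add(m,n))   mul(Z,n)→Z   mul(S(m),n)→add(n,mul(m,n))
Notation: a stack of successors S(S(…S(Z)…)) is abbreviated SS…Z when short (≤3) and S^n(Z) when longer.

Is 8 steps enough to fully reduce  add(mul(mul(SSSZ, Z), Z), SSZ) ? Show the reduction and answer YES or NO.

Answer: NO — after 8 steps the term is add(Z, SSZ), not yet normal

Working:
  start: add(mul(mul(SSSZ, Z), Z), SSZ)
  step 1: add(mul(add(Z, mul(SSZ, Z)), Z), SSZ)
  step 2: add(mul(mul(SSZ, Z), Z), SSZ)
  step 3: add(mul(add(Z, mul(SZ, Z)), Z), SSZ)
  step 4: add(mul(mul(SZ, Z), Z), SSZ)
  step 5: add(mul(add(Z, mul(Z, Z)), Z), SSZ)
  step 6: add(mul(mul(Z, Z), Z), SSZ)
  step 7: add(mul(Z, Z), SSZ)
  step 8: add(Z, SSZ)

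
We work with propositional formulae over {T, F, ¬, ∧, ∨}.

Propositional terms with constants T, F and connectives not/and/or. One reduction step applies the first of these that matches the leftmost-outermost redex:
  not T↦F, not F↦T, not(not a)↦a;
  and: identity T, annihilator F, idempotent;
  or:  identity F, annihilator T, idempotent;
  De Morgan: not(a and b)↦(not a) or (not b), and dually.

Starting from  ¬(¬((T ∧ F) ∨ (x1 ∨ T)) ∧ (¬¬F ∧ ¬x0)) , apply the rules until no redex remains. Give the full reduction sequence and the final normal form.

  start: ¬(¬((T ∧ F) ∨ (x1 ∨ T)) ∧ (¬¬F ∧ ¬x0))
  step 1: ¬¬((T ∧ F) ∨ (x1 ∨ T)) ∨ ¬(¬¬F ∧ ¬x0)
  step 2: ((T ∧ F) ∨ (x1 ∨ T)) ∨ ¬(¬¬F ∧ ¬x0)
  step 3: (F ∨ (x1 ∨ T)) ∨ ¬(¬¬F ∧ ¬x0)
  step 4: (x1 ∨ T) ∨ ¬(¬¬F ∧ ¬x0)
  step 5: T ∨ ¬(¬¬F ∧ ¬x0)
  step 6: T

Answer: normal form = T  (in 6 steps)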